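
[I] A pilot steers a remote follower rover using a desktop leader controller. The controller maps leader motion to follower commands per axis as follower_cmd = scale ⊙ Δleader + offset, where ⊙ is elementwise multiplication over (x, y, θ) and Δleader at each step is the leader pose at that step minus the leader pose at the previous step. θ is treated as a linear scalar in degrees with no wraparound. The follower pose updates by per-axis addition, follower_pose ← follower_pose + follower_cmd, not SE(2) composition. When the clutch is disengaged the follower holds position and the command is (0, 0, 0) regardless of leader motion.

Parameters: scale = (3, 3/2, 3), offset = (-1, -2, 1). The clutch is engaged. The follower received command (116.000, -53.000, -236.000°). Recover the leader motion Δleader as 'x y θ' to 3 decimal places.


39.000 -34.000 -79.000

axis x: (116.000 − -1) / (3) = 39.000
axis y: (-53.000 − -2) / (3/2) = -34.000
axis θ: (-236.000 − 1) / (3) = -79.000


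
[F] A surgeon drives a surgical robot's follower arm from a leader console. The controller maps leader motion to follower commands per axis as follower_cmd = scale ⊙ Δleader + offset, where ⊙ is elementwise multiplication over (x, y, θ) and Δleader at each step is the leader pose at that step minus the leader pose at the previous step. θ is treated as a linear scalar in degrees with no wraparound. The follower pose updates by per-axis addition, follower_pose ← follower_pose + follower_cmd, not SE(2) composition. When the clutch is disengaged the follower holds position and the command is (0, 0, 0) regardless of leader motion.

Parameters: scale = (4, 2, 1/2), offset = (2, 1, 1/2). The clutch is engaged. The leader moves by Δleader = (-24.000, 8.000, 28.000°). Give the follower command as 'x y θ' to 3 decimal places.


-94.000 17.000 14.500

axis x: 4·-24.000 + 2 = -94.000
axis y: 2·8.000 + 1 = 17.000
axis θ: 1/2·28.000 + 1/2 = 14.500


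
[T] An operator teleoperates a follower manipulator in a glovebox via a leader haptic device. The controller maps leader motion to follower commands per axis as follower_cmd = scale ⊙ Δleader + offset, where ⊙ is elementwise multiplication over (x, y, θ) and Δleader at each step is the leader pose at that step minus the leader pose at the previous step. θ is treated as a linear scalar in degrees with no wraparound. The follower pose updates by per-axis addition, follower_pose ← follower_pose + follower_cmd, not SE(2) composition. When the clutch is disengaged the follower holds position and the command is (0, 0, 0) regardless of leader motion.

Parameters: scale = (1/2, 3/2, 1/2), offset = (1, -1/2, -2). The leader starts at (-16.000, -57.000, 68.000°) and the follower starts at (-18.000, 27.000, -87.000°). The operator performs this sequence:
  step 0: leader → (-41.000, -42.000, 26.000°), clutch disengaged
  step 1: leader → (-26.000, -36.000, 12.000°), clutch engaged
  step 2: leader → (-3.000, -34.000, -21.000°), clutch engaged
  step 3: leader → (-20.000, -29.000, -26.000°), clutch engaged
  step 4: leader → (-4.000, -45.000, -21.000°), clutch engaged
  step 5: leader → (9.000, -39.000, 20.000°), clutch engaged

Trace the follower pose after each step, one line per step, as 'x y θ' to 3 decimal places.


-18.000 27.000 -87.000
-9.500 35.500 -96.000
3.000 38.000 -114.500
-4.500 45.000 -119.000
4.500 20.500 -118.500
12.000 29.000 -100.000

step 0: Δleader=(-25.000, 15.000, -42.000°), disengaged; cmd=(0,0,0) → follower holds at (-18.000, 27.000, -87.000°)
step 1: Δleader=(15.000, 6.000, -14.000°), engaged; cmd=(8.500, 8.500, -9.000°) → follower=(-9.500, 35.500, -96.000°)
step 2: Δleader=(23.000, 2.000, -33.000°), engaged; cmd=(12.500, 2.500, -18.500°) → follower=(3.000, 38.000, -114.500°)
step 3: Δleader=(-17.000, 5.000, -5.000°), engaged; cmd=(-7.500, 7.000, -4.500°) → follower=(-4.500, 45.000, -119.000°)
step 4: Δleader=(16.000, -16.000, 5.000°), engaged; cmd=(9.000, -24.500, 0.500°) → follower=(4.500, 20.500, -118.500°)
step 5: Δleader=(13.000, 6.000, 41.000°), engaged; cmd=(7.500, 8.500, 18.500°) → follower=(12.000, 29.000, -100.000°)


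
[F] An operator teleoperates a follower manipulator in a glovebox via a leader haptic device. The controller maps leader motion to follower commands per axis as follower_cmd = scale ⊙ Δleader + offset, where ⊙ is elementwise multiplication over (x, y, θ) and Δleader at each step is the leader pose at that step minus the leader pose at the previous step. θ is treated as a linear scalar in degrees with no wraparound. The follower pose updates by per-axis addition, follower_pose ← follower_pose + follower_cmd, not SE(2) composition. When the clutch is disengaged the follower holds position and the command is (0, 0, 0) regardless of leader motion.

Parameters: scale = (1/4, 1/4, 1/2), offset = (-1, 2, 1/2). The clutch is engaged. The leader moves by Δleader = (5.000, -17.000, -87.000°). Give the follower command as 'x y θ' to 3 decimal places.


0.250 -2.250 -43.000

axis x: 1/4·5.000 + -1 = 0.250
axis y: 1/4·-17.000 + 2 = -2.250
axis θ: 1/2·-87.000 + 1/2 = -43.000


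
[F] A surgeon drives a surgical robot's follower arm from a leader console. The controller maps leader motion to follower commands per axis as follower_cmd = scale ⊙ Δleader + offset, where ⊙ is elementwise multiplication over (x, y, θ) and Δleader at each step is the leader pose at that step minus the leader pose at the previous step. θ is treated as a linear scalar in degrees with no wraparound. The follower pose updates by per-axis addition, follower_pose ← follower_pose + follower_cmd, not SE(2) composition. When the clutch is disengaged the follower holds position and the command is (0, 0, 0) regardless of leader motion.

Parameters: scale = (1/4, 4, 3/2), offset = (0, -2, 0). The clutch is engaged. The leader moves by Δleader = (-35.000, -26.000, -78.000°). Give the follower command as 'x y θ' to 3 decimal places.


-8.750 -106.000 -117.000

axis x: 1/4·-35.000 + 0 = -8.750
axis y: 4·-26.000 + -2 = -106.000
axis θ: 3/2·-78.000 + 0 = -117.000


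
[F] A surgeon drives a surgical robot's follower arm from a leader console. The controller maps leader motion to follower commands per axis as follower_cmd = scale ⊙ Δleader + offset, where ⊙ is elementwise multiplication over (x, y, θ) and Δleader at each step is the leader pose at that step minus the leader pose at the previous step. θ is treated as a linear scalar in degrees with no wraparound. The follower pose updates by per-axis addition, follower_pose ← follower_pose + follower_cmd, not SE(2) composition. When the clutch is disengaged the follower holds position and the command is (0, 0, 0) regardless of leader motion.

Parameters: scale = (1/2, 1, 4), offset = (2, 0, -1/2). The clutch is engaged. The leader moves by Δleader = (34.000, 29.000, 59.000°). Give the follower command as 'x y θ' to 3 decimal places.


axis x: 1/2·34.000 + 2 = 19.000
axis y: 1·29.000 + 0 = 29.000
axis θ: 4·59.000 + -1/2 = 235.500

19.000 29.000 235.500


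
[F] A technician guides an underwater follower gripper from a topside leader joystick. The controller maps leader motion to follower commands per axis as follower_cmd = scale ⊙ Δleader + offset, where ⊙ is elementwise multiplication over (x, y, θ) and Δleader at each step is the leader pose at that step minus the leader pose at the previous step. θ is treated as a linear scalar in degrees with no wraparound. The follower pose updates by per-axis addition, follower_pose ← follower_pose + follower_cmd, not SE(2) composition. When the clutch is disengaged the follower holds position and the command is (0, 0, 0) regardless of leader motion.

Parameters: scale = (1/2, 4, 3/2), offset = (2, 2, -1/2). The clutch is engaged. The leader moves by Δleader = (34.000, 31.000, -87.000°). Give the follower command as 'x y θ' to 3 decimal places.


19.000 126.000 -131.000

axis x: 1/2·34.000 + 2 = 19.000
axis y: 4·31.000 + 2 = 126.000
axis θ: 3/2·-87.000 + -1/2 = -131.000


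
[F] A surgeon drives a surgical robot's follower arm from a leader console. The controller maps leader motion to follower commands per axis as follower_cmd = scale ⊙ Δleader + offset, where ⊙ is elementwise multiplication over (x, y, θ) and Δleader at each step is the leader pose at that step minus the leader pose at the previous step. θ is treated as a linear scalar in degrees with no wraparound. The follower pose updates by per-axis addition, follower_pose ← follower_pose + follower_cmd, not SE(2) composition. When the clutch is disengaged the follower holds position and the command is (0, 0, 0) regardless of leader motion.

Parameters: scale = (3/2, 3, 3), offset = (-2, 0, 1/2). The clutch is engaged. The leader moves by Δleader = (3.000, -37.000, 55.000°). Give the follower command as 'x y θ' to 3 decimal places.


axis x: 3/2·3.000 + -2 = 2.500
axis y: 3·-37.000 + 0 = -111.000
axis θ: 3·55.000 + 1/2 = 165.500

2.500 -111.000 165.500


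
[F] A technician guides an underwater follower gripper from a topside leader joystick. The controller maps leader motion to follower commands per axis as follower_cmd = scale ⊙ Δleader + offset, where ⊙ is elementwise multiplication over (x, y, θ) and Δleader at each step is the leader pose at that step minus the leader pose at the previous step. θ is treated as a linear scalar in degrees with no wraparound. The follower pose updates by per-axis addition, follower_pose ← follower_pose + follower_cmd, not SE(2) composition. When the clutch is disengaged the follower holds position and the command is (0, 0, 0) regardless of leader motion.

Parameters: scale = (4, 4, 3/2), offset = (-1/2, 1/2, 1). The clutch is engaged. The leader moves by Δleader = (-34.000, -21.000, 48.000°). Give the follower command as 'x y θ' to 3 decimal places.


axis x: 4·-34.000 + -1/2 = -136.500
axis y: 4·-21.000 + 1/2 = -83.500
axis θ: 3/2·48.000 + 1 = 73.000

-136.500 -83.500 73.000


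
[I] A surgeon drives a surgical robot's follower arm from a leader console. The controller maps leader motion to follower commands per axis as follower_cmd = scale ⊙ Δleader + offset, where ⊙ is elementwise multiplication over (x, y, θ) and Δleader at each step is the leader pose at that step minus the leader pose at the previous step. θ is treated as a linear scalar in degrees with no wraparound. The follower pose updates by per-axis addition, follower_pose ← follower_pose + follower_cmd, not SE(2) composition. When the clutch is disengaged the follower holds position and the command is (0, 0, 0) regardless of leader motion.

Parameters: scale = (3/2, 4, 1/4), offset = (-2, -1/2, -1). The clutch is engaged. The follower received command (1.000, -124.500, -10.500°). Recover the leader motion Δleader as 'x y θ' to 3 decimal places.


axis x: (1.000 − -2) / (3/2) = 2.000
axis y: (-124.500 − -1/2) / (4) = -31.000
axis θ: (-10.500 − -1) / (1/4) = -38.000

2.000 -31.000 -38.000


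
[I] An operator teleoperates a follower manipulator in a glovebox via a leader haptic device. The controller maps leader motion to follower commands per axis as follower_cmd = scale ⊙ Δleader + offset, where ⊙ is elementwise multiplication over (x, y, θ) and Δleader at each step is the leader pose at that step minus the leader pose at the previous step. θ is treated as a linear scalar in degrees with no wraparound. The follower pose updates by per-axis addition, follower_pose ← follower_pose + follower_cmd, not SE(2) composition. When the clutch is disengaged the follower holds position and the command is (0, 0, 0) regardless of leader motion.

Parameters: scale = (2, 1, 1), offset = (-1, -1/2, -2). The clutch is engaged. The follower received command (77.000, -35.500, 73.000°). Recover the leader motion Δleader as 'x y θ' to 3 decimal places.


39.000 -35.000 75.000

axis x: (77.000 − -1) / (2) = 39.000
axis y: (-35.500 − -1/2) / (1) = -35.000
axis θ: (73.000 − -2) / (1) = 75.000


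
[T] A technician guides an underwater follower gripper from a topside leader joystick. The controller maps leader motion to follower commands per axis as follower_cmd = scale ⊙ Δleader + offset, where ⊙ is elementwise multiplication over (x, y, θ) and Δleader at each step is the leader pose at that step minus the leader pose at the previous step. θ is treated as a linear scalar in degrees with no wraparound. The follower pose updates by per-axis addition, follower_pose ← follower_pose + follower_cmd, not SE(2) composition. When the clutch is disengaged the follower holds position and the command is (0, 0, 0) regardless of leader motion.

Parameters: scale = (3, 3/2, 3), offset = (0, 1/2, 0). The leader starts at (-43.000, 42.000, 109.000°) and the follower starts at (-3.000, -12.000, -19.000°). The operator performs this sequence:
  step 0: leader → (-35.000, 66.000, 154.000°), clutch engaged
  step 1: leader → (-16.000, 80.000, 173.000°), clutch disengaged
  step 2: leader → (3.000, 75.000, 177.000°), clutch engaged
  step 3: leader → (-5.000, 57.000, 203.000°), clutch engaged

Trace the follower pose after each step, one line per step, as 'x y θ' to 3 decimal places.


step 0: Δleader=(8.000, 24.000, 45.000°), engaged; cmd=(24.000, 36.500, 135.000°) → follower=(21.000, 24.500, 116.000°)
step 1: Δleader=(19.000, 14.000, 19.000°), disengaged; cmd=(0,0,0) → follower holds at (21.000, 24.500, 116.000°)
step 2: Δleader=(19.000, -5.000, 4.000°), engaged; cmd=(57.000, -7.000, 12.000°) → follower=(78.000, 17.500, 128.000°)
step 3: Δleader=(-8.000, -18.000, 26.000°), engaged; cmd=(-24.000, -26.500, 78.000°) → follower=(54.000, -9.000, 206.000°)

21.000 24.500 116.000
21.000 24.500 116.000
78.000 17.500 128.000
54.000 -9.000 206.000


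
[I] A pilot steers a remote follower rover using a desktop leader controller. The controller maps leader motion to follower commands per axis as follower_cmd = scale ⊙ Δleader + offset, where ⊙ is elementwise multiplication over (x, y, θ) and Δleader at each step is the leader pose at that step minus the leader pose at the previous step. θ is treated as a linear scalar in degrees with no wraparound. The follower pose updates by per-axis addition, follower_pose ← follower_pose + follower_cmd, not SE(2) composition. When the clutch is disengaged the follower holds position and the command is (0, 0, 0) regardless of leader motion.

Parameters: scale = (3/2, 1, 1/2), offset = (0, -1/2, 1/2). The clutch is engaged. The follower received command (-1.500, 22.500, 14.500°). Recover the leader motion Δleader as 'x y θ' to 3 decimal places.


axis x: (-1.500 − 0) / (3/2) = -1.000
axis y: (22.500 − -1/2) / (1) = 23.000
axis θ: (14.500 − 1/2) / (1/2) = 28.000

-1.000 23.000 28.000


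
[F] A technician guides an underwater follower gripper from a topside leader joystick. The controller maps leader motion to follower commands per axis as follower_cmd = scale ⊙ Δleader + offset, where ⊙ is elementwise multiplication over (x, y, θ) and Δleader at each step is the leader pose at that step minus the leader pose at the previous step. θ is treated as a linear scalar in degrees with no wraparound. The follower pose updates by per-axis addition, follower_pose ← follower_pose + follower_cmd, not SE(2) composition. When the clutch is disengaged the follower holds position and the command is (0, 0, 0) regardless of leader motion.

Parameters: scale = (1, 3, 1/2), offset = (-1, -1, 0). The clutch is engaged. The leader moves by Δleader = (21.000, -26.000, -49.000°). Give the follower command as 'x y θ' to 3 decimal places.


axis x: 1·21.000 + -1 = 20.000
axis y: 3·-26.000 + -1 = -79.000
axis θ: 1/2·-49.000 + 0 = -24.500

20.000 -79.000 -24.500


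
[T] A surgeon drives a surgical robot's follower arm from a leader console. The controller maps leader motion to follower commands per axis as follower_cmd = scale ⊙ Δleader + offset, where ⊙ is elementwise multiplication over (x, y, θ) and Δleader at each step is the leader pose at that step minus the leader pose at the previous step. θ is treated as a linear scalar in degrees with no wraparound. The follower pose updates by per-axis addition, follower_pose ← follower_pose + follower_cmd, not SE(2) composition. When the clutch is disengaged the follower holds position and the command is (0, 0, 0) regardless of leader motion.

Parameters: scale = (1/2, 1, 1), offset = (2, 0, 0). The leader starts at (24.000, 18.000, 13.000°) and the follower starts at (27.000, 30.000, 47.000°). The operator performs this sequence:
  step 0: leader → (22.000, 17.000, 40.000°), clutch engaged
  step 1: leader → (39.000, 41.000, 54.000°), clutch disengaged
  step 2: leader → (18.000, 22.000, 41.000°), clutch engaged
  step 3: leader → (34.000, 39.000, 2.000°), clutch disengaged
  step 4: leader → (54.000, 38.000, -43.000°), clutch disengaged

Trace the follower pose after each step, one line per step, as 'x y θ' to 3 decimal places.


28.000 29.000 74.000
28.000 29.000 74.000
19.500 10.000 61.000
19.500 10.000 61.000
19.500 10.000 61.000

step 0: Δleader=(-2.000, -1.000, 27.000°), engaged; cmd=(1.000, -1.000, 27.000°) → follower=(28.000, 29.000, 74.000°)
step 1: Δleader=(17.000, 24.000, 14.000°), disengaged; cmd=(0,0,0) → follower holds at (28.000, 29.000, 74.000°)
step 2: Δleader=(-21.000, -19.000, -13.000°), engaged; cmd=(-8.500, -19.000, -13.000°) → follower=(19.500, 10.000, 61.000°)
step 3: Δleader=(16.000, 17.000, -39.000°), disengaged; cmd=(0,0,0) → follower holds at (19.500, 10.000, 61.000°)
step 4: Δleader=(20.000, -1.000, -45.000°), disengaged; cmd=(0,0,0) → follower holds at (19.500, 10.000, 61.000°)


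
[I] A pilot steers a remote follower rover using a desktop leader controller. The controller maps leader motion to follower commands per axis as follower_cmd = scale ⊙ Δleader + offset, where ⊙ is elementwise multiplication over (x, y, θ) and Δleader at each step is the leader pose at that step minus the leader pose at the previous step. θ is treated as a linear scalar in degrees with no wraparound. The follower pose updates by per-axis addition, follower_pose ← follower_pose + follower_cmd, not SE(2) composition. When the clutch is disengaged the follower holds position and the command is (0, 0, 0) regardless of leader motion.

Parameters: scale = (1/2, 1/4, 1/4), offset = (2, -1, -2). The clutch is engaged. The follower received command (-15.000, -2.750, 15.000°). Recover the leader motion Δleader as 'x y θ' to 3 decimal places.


-34.000 -7.000 68.000

axis x: (-15.000 − 2) / (1/2) = -34.000
axis y: (-2.750 − -1) / (1/4) = -7.000
axis θ: (15.000 − -2) / (1/4) = 68.000


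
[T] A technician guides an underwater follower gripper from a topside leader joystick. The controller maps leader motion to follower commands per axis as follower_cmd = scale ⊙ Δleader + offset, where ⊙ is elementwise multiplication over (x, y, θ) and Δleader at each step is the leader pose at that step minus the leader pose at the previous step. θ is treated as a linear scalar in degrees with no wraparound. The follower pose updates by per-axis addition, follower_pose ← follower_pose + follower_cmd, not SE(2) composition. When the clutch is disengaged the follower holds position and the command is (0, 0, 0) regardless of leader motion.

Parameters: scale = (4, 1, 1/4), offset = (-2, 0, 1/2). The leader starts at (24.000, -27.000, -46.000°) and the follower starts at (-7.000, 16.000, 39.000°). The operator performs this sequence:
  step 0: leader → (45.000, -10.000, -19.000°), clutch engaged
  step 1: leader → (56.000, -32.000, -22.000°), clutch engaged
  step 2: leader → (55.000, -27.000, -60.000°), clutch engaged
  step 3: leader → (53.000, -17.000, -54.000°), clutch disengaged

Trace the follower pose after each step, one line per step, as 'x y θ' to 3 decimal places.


75.000 33.000 46.250
117.000 11.000 46.000
111.000 16.000 37.000
111.000 16.000 37.000

step 0: Δleader=(21.000, 17.000, 27.000°), engaged; cmd=(82.000, 17.000, 7.250°) → follower=(75.000, 33.000, 46.250°)
step 1: Δleader=(11.000, -22.000, -3.000°), engaged; cmd=(42.000, -22.000, -0.250°) → follower=(117.000, 11.000, 46.000°)
step 2: Δleader=(-1.000, 5.000, -38.000°), engaged; cmd=(-6.000, 5.000, -9.000°) → follower=(111.000, 16.000, 37.000°)
step 3: Δleader=(-2.000, 10.000, 6.000°), disengaged; cmd=(0,0,0) → follower holds at (111.000, 16.000, 37.000°)


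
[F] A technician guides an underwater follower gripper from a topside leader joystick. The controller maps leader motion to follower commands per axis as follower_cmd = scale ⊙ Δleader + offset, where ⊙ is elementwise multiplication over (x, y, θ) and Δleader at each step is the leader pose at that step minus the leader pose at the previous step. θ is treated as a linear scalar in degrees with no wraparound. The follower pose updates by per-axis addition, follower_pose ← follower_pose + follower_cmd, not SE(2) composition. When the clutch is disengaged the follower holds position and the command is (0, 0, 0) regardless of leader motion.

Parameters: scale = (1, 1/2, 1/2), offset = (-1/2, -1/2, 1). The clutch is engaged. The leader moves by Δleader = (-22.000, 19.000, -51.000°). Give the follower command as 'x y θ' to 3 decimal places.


-22.500 9.000 -24.500

axis x: 1·-22.000 + -1/2 = -22.500
axis y: 1/2·19.000 + -1/2 = 9.000
axis θ: 1/2·-51.000 + 1 = -24.500


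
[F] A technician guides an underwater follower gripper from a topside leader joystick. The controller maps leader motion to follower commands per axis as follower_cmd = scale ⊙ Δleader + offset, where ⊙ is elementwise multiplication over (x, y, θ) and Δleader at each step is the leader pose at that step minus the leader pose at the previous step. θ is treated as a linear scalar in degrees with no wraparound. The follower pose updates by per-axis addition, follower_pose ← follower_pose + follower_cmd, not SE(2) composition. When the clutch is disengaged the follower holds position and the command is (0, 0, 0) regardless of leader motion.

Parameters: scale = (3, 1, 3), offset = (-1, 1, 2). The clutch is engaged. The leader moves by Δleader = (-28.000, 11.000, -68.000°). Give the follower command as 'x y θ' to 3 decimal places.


-85.000 12.000 -202.000

axis x: 3·-28.000 + -1 = -85.000
axis y: 1·11.000 + 1 = 12.000
axis θ: 3·-68.000 + 2 = -202.000


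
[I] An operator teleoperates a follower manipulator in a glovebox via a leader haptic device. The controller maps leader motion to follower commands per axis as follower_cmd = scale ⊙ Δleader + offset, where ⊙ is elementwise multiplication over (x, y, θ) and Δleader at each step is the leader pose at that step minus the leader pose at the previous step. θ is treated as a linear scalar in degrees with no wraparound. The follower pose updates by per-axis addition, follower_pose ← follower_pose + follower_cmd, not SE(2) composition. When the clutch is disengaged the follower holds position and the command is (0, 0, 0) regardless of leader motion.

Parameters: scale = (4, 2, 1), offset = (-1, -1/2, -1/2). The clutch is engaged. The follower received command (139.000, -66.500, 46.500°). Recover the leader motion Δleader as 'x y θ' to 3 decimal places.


35.000 -33.000 47.000

axis x: (139.000 − -1) / (4) = 35.000
axis y: (-66.500 − -1/2) / (2) = -33.000
axis θ: (46.500 − -1/2) / (1) = 47.000


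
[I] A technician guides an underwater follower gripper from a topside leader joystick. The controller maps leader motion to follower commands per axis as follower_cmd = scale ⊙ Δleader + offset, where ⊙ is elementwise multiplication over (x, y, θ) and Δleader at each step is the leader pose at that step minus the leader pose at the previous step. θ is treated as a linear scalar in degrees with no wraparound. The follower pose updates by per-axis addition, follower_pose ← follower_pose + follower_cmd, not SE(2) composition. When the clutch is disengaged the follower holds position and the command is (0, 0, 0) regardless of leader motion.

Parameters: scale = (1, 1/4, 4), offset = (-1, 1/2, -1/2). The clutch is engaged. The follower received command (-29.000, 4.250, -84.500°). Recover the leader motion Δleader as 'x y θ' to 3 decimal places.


-28.000 15.000 -21.000

axis x: (-29.000 − -1) / (1) = -28.000
axis y: (4.250 − 1/2) / (1/4) = 15.000
axis θ: (-84.500 − -1/2) / (4) = -21.000


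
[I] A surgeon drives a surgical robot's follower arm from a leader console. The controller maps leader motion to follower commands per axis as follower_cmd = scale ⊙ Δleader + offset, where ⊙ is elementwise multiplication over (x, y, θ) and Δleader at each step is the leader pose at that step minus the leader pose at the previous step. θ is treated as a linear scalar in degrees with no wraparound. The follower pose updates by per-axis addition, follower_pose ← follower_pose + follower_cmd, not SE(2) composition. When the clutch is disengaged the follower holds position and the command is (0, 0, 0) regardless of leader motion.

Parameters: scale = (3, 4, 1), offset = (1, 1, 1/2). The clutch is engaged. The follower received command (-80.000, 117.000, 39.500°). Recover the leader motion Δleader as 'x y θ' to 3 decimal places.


axis x: (-80.000 − 1) / (3) = -27.000
axis y: (117.000 − 1) / (4) = 29.000
axis θ: (39.500 − 1/2) / (1) = 39.000

-27.000 29.000 39.000


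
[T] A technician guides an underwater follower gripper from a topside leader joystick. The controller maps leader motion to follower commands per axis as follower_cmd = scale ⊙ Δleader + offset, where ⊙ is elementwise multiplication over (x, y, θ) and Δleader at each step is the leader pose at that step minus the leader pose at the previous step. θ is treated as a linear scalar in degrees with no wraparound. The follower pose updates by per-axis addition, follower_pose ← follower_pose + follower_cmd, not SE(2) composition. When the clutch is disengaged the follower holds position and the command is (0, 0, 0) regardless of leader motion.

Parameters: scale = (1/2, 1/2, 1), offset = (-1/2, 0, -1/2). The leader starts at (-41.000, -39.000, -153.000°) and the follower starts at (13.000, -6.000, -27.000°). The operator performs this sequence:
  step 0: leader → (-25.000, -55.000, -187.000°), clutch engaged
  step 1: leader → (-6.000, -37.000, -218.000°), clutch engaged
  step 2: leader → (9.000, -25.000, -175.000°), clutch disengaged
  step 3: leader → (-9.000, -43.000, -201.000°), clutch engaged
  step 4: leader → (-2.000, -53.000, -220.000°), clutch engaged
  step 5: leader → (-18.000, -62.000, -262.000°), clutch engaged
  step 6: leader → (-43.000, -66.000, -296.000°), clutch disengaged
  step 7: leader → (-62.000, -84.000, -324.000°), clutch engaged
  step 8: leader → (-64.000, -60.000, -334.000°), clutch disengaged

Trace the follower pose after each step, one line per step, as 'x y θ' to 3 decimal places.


20.500 -14.000 -61.500
29.500 -5.000 -93.000
29.500 -5.000 -93.000
20.000 -14.000 -119.500
23.000 -19.000 -139.000
14.500 -23.500 -181.500
14.500 -23.500 -181.500
4.500 -32.500 -210.000
4.500 -32.500 -210.000

step 0: Δleader=(16.000, -16.000, -34.000°), engaged; cmd=(7.500, -8.000, -34.500°) → follower=(20.500, -14.000, -61.500°)
step 1: Δleader=(19.000, 18.000, -31.000°), engaged; cmd=(9.000, 9.000, -31.500°) → follower=(29.500, -5.000, -93.000°)
step 2: Δleader=(15.000, 12.000, 43.000°), disengaged; cmd=(0,0,0) → follower holds at (29.500, -5.000, -93.000°)
step 3: Δleader=(-18.000, -18.000, -26.000°), engaged; cmd=(-9.500, -9.000, -26.500°) → follower=(20.000, -14.000, -119.500°)
step 4: Δleader=(7.000, -10.000, -19.000°), engaged; cmd=(3.000, -5.000, -19.500°) → follower=(23.000, -19.000, -139.000°)
step 5: Δleader=(-16.000, -9.000, -42.000°), engaged; cmd=(-8.500, -4.500, -42.500°) → follower=(14.500, -23.500, -181.500°)
step 6: Δleader=(-25.000, -4.000, -34.000°), disengaged; cmd=(0,0,0) → follower holds at (14.500, -23.500, -181.500°)
step 7: Δleader=(-19.000, -18.000, -28.000°), engaged; cmd=(-10.000, -9.000, -28.500°) → follower=(4.500, -32.500, -210.000°)
step 8: Δleader=(-2.000, 24.000, -10.000°), disengaged; cmd=(0,0,0) → follower holds at (4.500, -32.500, -210.000°)


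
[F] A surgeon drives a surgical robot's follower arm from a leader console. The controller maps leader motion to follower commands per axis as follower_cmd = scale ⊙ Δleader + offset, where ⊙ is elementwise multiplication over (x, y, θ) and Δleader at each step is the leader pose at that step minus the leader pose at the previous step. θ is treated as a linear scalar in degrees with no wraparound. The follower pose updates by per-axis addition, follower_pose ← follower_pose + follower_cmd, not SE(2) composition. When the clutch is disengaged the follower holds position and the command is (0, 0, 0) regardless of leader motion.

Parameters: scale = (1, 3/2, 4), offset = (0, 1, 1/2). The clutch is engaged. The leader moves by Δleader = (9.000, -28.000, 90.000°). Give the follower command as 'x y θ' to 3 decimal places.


axis x: 1·9.000 + 0 = 9.000
axis y: 3/2·-28.000 + 1 = -41.000
axis θ: 4·90.000 + 1/2 = 360.500

9.000 -41.000 360.500


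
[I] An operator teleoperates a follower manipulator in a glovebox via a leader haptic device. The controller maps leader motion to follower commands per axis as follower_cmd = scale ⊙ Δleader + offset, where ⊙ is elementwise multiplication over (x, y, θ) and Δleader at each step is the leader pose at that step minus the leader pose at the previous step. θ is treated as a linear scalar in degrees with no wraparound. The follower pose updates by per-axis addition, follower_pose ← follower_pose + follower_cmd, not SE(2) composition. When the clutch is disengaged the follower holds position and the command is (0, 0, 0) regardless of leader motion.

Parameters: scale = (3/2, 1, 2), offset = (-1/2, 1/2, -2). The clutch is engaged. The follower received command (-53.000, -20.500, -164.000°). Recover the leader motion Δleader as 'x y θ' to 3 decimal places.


-35.000 -21.000 -81.000

axis x: (-53.000 − -1/2) / (3/2) = -35.000
axis y: (-20.500 − 1/2) / (1) = -21.000
axis θ: (-164.000 − -2) / (2) = -81.000


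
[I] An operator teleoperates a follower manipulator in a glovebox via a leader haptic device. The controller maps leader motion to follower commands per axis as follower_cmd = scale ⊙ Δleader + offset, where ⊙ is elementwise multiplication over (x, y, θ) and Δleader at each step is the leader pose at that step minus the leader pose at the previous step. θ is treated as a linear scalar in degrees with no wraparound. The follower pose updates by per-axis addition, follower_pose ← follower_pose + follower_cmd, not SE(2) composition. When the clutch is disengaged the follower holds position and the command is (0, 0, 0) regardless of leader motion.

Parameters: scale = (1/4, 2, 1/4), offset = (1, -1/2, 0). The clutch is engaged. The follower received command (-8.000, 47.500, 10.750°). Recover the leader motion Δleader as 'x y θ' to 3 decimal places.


axis x: (-8.000 − 1) / (1/4) = -36.000
axis y: (47.500 − -1/2) / (2) = 24.000
axis θ: (10.750 − 0) / (1/4) = 43.000

-36.000 24.000 43.000


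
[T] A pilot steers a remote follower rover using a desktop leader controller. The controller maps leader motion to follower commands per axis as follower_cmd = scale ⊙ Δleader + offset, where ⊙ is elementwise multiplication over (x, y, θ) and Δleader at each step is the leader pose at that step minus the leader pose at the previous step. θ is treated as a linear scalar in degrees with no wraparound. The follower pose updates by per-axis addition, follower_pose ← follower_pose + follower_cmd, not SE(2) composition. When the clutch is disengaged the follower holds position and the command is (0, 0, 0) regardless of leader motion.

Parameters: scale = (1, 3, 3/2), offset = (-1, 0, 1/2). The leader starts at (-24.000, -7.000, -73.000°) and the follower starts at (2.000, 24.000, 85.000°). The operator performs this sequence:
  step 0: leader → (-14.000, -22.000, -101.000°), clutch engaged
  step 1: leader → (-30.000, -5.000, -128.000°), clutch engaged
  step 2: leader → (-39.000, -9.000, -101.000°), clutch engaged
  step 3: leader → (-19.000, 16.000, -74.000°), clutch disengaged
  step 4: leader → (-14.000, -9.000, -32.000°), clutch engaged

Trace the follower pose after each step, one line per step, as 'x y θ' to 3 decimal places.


step 0: Δleader=(10.000, -15.000, -28.000°), engaged; cmd=(9.000, -45.000, -41.500°) → follower=(11.000, -21.000, 43.500°)
step 1: Δleader=(-16.000, 17.000, -27.000°), engaged; cmd=(-17.000, 51.000, -40.000°) → follower=(-6.000, 30.000, 3.500°)
step 2: Δleader=(-9.000, -4.000, 27.000°), engaged; cmd=(-10.000, -12.000, 41.000°) → follower=(-16.000, 18.000, 44.500°)
step 3: Δleader=(20.000, 25.000, 27.000°), disengaged; cmd=(0,0,0) → follower holds at (-16.000, 18.000, 44.500°)
step 4: Δleader=(5.000, -25.000, 42.000°), engaged; cmd=(4.000, -75.000, 63.500°) → follower=(-12.000, -57.000, 108.000°)

11.000 -21.000 43.500
-6.000 30.000 3.500
-16.000 18.000 44.500
-16.000 18.000 44.500
-12.000 -57.000 108.000


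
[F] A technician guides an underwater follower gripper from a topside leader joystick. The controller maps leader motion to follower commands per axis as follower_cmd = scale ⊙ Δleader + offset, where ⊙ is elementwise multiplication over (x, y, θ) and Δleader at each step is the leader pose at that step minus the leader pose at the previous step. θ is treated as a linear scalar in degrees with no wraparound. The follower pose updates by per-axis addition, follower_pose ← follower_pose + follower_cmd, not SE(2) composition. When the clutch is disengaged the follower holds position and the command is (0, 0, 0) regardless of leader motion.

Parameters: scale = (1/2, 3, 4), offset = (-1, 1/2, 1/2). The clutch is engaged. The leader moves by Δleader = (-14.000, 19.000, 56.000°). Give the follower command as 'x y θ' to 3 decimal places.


-8.000 57.500 224.500

axis x: 1/2·-14.000 + -1 = -8.000
axis y: 3·19.000 + 1/2 = 57.500
axis θ: 4·56.000 + 1/2 = 224.500


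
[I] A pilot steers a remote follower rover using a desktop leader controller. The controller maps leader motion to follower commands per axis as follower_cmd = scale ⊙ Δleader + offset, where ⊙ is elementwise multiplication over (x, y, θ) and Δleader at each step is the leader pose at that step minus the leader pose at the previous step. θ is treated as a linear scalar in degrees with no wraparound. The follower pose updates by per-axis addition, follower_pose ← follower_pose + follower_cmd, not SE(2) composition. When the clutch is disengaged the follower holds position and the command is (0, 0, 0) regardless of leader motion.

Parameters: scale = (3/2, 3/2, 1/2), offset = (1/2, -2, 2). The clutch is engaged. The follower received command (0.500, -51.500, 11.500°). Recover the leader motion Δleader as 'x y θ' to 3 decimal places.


axis x: (0.500 − 1/2) / (3/2) = 0.000
axis y: (-51.500 − -2) / (3/2) = -33.000
axis θ: (11.500 − 2) / (1/2) = 19.000

0.000 -33.000 19.000


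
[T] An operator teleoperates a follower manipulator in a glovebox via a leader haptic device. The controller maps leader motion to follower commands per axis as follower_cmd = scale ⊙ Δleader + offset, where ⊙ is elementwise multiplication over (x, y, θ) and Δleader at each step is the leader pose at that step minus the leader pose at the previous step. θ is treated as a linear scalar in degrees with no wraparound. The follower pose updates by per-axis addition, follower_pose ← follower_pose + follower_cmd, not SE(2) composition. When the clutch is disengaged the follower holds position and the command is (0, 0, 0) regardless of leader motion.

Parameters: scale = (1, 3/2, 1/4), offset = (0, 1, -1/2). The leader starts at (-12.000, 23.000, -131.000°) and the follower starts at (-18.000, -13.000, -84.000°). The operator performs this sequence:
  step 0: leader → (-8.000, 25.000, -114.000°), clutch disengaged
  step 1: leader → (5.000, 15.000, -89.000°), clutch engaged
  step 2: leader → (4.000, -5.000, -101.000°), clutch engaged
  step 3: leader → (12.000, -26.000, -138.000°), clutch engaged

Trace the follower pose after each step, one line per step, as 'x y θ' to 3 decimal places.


-18.000 -13.000 -84.000
-5.000 -27.000 -78.250
-6.000 -56.000 -81.750
2.000 -86.500 -91.500

step 0: Δleader=(4.000, 2.000, 17.000°), disengaged; cmd=(0,0,0) → follower holds at (-18.000, -13.000, -84.000°)
step 1: Δleader=(13.000, -10.000, 25.000°), engaged; cmd=(13.000, -14.000, 5.750°) → follower=(-5.000, -27.000, -78.250°)
step 2: Δleader=(-1.000, -20.000, -12.000°), engaged; cmd=(-1.000, -29.000, -3.500°) → follower=(-6.000, -56.000, -81.750°)
step 3: Δleader=(8.000, -21.000, -37.000°), engaged; cmd=(8.000, -30.500, -9.750°) → follower=(2.000, -86.500, -91.500°)


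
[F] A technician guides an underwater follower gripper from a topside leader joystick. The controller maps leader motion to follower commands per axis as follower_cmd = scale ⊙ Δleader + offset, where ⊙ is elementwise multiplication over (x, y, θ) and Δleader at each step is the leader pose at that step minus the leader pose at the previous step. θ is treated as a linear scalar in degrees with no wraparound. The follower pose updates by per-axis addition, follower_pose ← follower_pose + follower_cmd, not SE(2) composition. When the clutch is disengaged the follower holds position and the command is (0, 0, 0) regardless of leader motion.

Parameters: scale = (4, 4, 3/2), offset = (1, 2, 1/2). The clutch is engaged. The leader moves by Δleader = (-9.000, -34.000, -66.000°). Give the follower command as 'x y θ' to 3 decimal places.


axis x: 4·-9.000 + 1 = -35.000
axis y: 4·-34.000 + 2 = -134.000
axis θ: 3/2·-66.000 + 1/2 = -98.500

-35.000 -134.000 -98.500


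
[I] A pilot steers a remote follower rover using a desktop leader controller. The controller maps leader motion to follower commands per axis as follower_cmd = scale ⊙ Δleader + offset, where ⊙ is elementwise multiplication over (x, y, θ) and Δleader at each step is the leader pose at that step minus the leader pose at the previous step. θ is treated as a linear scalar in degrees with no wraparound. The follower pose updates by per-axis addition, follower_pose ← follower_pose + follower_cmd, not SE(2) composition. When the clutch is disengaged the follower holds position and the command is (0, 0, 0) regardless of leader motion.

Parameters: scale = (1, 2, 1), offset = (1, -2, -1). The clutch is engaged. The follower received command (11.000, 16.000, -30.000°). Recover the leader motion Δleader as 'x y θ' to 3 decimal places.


10.000 9.000 -29.000

axis x: (11.000 − 1) / (1) = 10.000
axis y: (16.000 − -2) / (2) = 9.000
axis θ: (-30.000 − -1) / (1) = -29.000


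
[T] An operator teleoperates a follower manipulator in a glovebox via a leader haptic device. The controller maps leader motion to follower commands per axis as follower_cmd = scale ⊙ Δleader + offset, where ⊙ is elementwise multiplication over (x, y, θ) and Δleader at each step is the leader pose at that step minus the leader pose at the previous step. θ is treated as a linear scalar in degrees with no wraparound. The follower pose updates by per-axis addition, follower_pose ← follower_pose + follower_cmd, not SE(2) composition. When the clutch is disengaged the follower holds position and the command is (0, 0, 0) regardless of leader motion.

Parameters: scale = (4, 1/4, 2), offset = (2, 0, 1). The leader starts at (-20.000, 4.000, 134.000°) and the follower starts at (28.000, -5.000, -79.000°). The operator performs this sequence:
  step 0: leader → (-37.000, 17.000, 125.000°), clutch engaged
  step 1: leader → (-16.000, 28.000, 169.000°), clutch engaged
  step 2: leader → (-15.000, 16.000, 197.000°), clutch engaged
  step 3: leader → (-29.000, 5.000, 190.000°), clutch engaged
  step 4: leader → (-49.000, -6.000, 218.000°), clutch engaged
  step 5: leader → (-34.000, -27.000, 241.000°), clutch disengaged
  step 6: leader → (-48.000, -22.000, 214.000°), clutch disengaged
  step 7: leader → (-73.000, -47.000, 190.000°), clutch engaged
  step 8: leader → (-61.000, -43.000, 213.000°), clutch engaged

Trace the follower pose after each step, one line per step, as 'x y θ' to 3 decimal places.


step 0: Δleader=(-17.000, 13.000, -9.000°), engaged; cmd=(-66.000, 3.250, -17.000°) → follower=(-38.000, -1.750, -96.000°)
step 1: Δleader=(21.000, 11.000, 44.000°), engaged; cmd=(86.000, 2.750, 89.000°) → follower=(48.000, 1.000, -7.000°)
step 2: Δleader=(1.000, -12.000, 28.000°), engaged; cmd=(6.000, -3.000, 57.000°) → follower=(54.000, -2.000, 50.000°)
step 3: Δleader=(-14.000, -11.000, -7.000°), engaged; cmd=(-54.000, -2.750, -13.000°) → follower=(0.000, -4.750, 37.000°)
step 4: Δleader=(-20.000, -11.000, 28.000°), engaged; cmd=(-78.000, -2.750, 57.000°) → follower=(-78.000, -7.500, 94.000°)
step 5: Δleader=(15.000, -21.000, 23.000°), disengaged; cmd=(0,0,0) → follower holds at (-78.000, -7.500, 94.000°)
step 6: Δleader=(-14.000, 5.000, -27.000°), disengaged; cmd=(0,0,0) → follower holds at (-78.000, -7.500, 94.000°)
step 7: Δleader=(-25.000, -25.000, -24.000°), engaged; cmd=(-98.000, -6.250, -47.000°) → follower=(-176.000, -13.750, 47.000°)
step 8: Δleader=(12.000, 4.000, 23.000°), engaged; cmd=(50.000, 1.000, 47.000°) → follower=(-126.000, -12.750, 94.000°)

-38.000 -1.750 -96.000
48.000 1.000 -7.000
54.000 -2.000 50.000
0.000 -4.750 37.000
-78.000 -7.500 94.000
-78.000 -7.500 94.000
-78.000 -7.500 94.000
-176.000 -13.750 47.000
-126.000 -12.750 94.000
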